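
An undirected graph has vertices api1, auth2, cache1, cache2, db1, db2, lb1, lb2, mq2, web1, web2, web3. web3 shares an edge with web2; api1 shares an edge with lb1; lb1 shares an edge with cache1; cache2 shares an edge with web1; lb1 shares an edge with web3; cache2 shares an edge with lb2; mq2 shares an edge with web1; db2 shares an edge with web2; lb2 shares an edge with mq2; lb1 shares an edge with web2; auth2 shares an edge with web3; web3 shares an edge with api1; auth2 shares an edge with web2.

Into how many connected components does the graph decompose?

From api1: component {api1, auth2, cache1, db2, lb1, web2, web3}.
From cache2: component {cache2, lb2, mq2, web1}.
From db1: component {db1}.
That's 3 components.

3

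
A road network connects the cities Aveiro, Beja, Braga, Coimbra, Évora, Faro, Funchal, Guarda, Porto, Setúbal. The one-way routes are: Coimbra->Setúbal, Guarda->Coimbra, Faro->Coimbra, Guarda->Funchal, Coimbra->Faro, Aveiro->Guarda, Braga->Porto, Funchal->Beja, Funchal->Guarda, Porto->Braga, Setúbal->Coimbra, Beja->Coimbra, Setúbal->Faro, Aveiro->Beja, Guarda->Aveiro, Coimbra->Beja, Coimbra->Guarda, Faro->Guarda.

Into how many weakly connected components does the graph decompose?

3

From Aveiro: component {Aveiro, Beja, Coimbra, Faro, Funchal, Guarda, Setúbal}.
From Braga: component {Braga, Porto}.
From Évora: component {Évora}.
That's 3 components.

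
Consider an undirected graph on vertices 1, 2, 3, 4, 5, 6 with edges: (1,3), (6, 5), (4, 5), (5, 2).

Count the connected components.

2

From 1: component {1, 3}.
From 2: component {2, 4, 5, 6}.
That's 2 components.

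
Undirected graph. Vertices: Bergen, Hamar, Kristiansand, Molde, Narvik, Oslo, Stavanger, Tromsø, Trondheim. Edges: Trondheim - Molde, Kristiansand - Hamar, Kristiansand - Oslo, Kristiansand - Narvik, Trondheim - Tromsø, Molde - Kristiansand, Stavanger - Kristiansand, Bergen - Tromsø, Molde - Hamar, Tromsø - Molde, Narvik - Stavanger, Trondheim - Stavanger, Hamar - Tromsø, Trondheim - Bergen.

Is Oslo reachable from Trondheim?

Yes

Explore from Trondheim.
Distance 1: reach Bergen, Molde, Stavanger, Tromsø.
Distance 2: reach Hamar, Kristiansand, Narvik.
Distance 3: reach Oslo.
Found Oslo.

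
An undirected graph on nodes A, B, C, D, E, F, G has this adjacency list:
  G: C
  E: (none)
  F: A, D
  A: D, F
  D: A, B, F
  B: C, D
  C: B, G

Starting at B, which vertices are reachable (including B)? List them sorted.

A, B, C, D, F, G

Start at B.
Its neighbours: C, D.
Then their neighbours: A, F, G.
Nothing further is reachable.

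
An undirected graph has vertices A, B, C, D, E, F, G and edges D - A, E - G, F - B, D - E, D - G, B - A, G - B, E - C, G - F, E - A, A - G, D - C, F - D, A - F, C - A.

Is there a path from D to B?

Yes

Explore from D.
Distance 1: reach A, C, E, F, G.
Distance 2: reach B.
Found B.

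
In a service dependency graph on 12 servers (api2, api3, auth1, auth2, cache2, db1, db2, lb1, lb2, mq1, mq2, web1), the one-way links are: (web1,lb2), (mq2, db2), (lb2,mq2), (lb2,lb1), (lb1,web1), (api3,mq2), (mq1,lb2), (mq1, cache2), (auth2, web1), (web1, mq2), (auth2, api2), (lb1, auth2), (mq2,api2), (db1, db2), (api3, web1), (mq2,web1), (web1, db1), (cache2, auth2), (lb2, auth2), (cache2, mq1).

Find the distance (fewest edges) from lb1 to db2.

Distance 0: lb1.
Distance 1: auth2, web1.
Distance 2: api2, db1, lb2, mq2.
Distance 3: db2 — contains db2.

3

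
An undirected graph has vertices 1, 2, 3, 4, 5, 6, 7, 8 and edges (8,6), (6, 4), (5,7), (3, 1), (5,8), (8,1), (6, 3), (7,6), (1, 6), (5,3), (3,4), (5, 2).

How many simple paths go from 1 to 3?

11

1–3
1–6–3
1–6–4–3
1–6–7–5–3
1–6–8–5–3
1–8–5–3
1–8–5–7–6–3
1–8–5–7–6–4–3
1–8–6–3
1–8–6–4–3
1–8–6–7–5–3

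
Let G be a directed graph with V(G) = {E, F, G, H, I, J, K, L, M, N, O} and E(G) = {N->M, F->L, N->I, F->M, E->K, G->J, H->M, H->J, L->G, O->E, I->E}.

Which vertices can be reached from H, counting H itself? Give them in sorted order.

H, J, M

Start at H.
Its neighbours: J, M.
Nothing further is reachable.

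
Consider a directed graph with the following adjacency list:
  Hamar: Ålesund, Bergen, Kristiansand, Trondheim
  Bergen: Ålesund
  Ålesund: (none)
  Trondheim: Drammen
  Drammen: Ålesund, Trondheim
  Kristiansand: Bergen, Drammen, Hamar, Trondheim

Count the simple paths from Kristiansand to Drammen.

3

Kristiansand→Drammen
Kristiansand→Hamar→Trondheim→Drammen
Kristiansand→Trondheim→Drammen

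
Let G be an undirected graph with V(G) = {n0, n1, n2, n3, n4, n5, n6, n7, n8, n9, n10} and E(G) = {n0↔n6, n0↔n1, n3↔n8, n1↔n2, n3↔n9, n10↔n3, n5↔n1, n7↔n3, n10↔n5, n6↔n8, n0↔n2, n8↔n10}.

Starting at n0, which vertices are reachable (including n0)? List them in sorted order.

n0, n1, n2, n3, n5, n6, n7, n8, n9, n10

Start at n0.
Its neighbours: n1, n2, n6.
Then their neighbours: n5, n8.
Then next layer: n3, n10.
Then next layer: n7, n9.
Nothing further is reachable.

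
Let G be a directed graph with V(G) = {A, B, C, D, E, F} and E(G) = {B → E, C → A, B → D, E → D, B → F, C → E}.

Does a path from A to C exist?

A has no outgoing edges, so nothing is reachable from it.

No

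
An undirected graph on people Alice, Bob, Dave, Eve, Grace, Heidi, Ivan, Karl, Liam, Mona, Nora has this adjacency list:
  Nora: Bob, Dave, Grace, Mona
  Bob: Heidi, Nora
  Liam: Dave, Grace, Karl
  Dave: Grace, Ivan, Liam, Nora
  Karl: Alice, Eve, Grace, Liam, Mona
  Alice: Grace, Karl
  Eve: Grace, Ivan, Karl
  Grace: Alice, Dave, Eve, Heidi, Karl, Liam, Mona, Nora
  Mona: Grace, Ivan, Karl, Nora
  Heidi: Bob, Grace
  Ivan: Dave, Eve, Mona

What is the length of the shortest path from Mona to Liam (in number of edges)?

2

Distance 0: Mona.
Distance 1: Grace, Ivan, Karl, Nora.
Distance 2: Alice, Bob, Dave, Eve, Heidi, Liam — contains Liam.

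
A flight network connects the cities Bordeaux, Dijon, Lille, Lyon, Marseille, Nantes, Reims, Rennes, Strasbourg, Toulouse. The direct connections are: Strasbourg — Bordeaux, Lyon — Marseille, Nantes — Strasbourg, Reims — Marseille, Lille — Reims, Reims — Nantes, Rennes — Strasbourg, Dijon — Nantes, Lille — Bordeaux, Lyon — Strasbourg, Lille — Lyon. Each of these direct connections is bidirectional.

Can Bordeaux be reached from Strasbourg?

Explore from Strasbourg.
Distance 1: reach Bordeaux, Lyon, Nantes, Rennes.
Found Bordeaux.

Yes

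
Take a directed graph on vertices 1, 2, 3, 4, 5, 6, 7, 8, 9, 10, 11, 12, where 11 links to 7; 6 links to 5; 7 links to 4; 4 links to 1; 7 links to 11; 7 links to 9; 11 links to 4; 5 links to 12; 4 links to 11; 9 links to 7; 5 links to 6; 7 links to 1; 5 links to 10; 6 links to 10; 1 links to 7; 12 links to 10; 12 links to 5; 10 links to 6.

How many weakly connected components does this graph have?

From 1: component {1, 4, 7, 9, 11}.
From 2: component {2}.
From 3: component {3}.
From 5: component {5, 6, 10, 12}.
From 8: component {8}.
That's 5 components.

5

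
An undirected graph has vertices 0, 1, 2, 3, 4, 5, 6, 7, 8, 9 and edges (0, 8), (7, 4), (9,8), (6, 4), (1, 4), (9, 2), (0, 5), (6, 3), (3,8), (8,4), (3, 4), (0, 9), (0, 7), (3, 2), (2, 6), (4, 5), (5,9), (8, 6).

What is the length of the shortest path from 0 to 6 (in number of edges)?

2

Distance 0: 0.
Distance 1: 5, 7, 8, 9.
Distance 2: 2, 3, 4, 6 — contains 6.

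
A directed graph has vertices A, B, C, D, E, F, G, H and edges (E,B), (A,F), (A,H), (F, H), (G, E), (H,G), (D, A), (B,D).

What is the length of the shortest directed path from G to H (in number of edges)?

Distance 0: G.
Distance 1: E.
Distance 2: B.
Distance 3: D.
Distance 4: A.
Distance 5: F, H — contains H.

5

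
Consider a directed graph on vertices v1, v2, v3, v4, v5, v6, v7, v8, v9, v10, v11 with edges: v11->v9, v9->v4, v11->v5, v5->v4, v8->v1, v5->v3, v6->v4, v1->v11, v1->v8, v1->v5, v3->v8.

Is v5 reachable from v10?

No

v10 has no outgoing edges, so nothing is reachable from it.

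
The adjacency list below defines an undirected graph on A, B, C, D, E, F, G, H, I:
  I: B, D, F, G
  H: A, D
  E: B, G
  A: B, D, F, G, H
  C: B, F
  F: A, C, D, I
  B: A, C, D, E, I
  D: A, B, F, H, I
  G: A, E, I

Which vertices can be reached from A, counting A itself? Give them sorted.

Start at A.
Its neighbours: B, D, F, G, H.
Then their neighbours: C, E, I.
Every vertex is now reached.

A, B, C, D, E, F, G, H, I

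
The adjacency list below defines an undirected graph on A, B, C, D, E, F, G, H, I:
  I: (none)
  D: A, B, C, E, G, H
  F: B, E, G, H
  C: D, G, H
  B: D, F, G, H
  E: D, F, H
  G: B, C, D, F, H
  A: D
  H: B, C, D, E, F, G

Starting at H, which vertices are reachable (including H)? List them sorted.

Start at H.
Its neighbours: B, C, D, E, F, G.
Then their neighbours: A.
Nothing further is reachable.

A, B, C, D, E, F, G, H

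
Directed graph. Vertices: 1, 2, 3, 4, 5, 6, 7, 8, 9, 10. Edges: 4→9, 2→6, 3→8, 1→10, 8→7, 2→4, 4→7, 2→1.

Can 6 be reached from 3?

Explore from 3.
Distance 1: reach 8.
Distance 2: reach 7.
The search from 3 is exhausted; no directed path reaches 6.

No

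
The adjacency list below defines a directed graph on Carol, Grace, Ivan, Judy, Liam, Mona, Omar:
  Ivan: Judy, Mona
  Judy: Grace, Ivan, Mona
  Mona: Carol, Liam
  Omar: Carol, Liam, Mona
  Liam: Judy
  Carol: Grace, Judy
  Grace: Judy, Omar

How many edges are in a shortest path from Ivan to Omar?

Distance 0: Ivan.
Distance 1: Judy, Mona.
Distance 2: Carol, Grace, Liam.
Distance 3: Omar — contains Omar.

3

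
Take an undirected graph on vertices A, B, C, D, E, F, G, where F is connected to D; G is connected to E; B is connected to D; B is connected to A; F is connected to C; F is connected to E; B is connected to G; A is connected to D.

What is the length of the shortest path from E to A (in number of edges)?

Distance 0: E.
Distance 1: F, G.
Distance 2: B, C, D.
Distance 3: A — contains A.

3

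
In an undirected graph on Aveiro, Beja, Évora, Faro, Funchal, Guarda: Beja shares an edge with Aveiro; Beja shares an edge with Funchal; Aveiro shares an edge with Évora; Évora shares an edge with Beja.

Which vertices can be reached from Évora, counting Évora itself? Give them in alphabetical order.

Start at Évora.
Its neighbours: Aveiro, Beja.
Then their neighbours: Funchal.
Nothing further is reachable.

Aveiro, Beja, Évora, Funchal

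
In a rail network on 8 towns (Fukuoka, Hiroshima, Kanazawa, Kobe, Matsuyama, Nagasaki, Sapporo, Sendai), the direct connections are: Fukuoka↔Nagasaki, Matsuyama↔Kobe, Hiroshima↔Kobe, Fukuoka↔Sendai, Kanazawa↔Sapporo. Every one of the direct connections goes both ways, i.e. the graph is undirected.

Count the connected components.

From Fukuoka: component {Fukuoka, Nagasaki, Sendai}.
From Hiroshima: component {Hiroshima, Kobe, Matsuyama}.
From Kanazawa: component {Kanazawa, Sapporo}.
That's 3 components.

3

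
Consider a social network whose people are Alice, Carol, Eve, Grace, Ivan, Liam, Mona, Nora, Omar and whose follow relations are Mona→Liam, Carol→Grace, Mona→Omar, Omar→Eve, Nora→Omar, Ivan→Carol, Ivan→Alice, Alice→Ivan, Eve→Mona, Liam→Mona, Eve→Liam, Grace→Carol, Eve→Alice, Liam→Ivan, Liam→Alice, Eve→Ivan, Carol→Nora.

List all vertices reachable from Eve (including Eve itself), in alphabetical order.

Alice, Carol, Eve, Grace, Ivan, Liam, Mona, Nora, Omar

Start at Eve.
Its neighbours: Alice, Ivan, Liam, Mona.
Then their neighbours: Carol, Omar.
Then next layer: Grace, Nora.
Every vertex is now reached.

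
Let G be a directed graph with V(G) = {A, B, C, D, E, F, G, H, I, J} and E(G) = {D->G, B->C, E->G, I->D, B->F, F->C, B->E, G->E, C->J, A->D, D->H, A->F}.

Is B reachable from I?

No

Explore from I.
Distance 1: reach D.
Distance 2: reach G, H.
Distance 3: reach E.
The search from I is exhausted; no directed path reaches B.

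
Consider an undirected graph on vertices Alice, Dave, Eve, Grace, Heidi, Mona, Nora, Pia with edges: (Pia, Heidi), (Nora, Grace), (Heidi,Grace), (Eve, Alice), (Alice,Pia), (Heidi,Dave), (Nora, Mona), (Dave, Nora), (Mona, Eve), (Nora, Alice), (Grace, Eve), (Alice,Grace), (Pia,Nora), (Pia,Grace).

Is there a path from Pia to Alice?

Explore from Pia.
Distance 1: reach Alice, Grace, Heidi, Nora.
Found Alice.

Yes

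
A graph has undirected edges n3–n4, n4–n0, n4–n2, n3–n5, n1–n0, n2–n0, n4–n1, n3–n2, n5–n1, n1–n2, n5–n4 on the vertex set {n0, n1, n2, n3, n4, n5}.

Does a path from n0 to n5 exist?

Explore from n0.
Distance 1: reach n1, n2, n4.
Distance 2: reach n3, n5.
Found n5.

Yes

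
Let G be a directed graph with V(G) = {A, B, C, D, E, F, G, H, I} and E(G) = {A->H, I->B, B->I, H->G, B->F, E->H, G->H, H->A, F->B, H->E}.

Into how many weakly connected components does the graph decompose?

From A: component {A, E, G, H}.
From B: component {B, F, I}.
From C: component {C}.
From D: component {D}.
That's 4 components.

4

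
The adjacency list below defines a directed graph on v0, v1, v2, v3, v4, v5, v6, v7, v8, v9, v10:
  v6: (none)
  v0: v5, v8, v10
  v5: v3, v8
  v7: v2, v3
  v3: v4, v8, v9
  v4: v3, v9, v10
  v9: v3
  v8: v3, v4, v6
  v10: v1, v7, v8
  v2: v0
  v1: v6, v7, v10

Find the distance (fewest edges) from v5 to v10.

3

Distance 0: v5.
Distance 1: v3, v8.
Distance 2: v4, v6, v9.
Distance 3: v10 — contains v10.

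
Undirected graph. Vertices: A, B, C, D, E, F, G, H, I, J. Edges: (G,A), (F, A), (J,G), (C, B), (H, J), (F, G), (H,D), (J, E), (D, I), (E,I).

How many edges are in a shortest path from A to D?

Distance 0: A.
Distance 1: F, G.
Distance 2: J.
Distance 3: E, H.
Distance 4: D, I — contains D.

4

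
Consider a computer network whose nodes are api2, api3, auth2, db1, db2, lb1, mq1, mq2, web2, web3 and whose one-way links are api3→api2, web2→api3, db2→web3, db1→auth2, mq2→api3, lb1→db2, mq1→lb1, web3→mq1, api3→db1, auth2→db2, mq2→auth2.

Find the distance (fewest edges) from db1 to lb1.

5

Distance 0: db1.
Distance 1: auth2.
Distance 2: db2.
Distance 3: web3.
Distance 4: mq1.
Distance 5: lb1 — contains lb1.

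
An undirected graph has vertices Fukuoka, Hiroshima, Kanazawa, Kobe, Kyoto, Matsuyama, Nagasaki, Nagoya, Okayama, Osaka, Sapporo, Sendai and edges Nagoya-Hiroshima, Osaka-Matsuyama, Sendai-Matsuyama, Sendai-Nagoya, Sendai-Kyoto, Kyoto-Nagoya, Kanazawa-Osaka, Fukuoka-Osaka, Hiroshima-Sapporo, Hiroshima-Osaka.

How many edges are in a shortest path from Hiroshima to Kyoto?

2

Distance 0: Hiroshima.
Distance 1: Nagoya, Osaka, Sapporo.
Distance 2: Fukuoka, Kanazawa, Kyoto, Matsuyama, Sendai — contains Kyoto.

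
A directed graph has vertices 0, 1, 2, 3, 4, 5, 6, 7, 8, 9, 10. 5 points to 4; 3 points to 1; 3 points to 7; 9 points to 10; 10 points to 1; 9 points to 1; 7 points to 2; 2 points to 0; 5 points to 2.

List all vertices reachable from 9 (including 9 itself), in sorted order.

1, 9, 10

Start at 9.
Its neighbours: 1, 10.
Nothing further is reachable.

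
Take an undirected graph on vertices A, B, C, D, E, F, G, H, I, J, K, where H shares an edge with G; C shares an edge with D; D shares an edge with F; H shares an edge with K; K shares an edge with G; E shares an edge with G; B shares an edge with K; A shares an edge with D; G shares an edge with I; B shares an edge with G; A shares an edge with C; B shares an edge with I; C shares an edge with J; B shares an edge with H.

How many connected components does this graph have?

2

From A: component {A, C, D, F, J}.
From B: component {B, E, G, H, I, K}.
That's 2 components.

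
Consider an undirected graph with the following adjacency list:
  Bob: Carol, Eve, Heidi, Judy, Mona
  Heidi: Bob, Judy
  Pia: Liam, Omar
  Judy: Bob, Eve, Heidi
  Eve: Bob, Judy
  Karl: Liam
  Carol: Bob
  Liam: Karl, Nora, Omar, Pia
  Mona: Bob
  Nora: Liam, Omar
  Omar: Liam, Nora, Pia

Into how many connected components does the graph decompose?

2

From Bob: component {Bob, Carol, Eve, Heidi, Judy, Mona}.
From Karl: component {Karl, Liam, Nora, Omar, Pia}.
That's 2 components.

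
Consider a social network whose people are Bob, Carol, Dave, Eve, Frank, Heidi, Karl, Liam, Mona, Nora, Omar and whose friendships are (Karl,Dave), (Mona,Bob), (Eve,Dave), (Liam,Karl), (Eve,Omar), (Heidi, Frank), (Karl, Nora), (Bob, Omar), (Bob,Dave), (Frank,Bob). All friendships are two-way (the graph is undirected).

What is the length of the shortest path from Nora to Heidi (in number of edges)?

5

Distance 0: Nora.
Distance 1: Karl.
Distance 2: Dave, Liam.
Distance 3: Bob, Eve.
Distance 4: Frank, Mona, Omar.
Distance 5: Heidi — contains Heidi.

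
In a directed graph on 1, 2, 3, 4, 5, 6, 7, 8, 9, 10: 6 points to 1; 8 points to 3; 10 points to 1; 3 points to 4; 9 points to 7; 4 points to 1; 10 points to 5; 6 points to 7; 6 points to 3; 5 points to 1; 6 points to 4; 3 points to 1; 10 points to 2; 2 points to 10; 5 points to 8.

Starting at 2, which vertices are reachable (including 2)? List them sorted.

1, 2, 3, 4, 5, 8, 10

Start at 2.
Its neighbours: 10.
Then their neighbours: 1, 5.
Then next layer: 8.
Then next layer: 3.
Then next layer: 4.
Nothing further is reachable.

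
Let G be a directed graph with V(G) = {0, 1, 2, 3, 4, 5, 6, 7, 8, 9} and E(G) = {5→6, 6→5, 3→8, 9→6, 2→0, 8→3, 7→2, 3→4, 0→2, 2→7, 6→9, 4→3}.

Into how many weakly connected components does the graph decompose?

From 0: component {0, 2, 7}.
From 1: component {1}.
From 3: component {3, 4, 8}.
From 5: component {5, 6, 9}.
That's 4 components.

4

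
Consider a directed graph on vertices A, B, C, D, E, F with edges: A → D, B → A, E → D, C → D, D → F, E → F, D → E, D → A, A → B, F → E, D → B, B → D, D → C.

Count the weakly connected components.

From A: component {A, B, C, D, E, F}.
That's 1 component.

1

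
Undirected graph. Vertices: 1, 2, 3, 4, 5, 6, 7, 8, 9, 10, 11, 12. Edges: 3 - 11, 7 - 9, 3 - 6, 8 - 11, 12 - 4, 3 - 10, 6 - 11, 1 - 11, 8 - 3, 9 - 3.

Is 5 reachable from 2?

2 has no edges, so nothing is reachable from it.

No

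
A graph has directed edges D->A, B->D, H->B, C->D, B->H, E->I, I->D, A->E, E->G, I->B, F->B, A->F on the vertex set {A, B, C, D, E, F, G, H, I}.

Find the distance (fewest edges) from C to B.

4

Distance 0: C.
Distance 1: D.
Distance 2: A.
Distance 3: E, F.
Distance 4: B, G, I — contains B.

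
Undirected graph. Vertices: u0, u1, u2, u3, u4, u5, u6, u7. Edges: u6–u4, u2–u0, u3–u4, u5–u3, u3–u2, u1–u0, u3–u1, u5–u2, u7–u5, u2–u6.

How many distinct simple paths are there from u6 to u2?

4

u6–u2
u6–u4–u3–u1–u0–u2
u6–u4–u3–u2
u6–u4–u3–u5–u2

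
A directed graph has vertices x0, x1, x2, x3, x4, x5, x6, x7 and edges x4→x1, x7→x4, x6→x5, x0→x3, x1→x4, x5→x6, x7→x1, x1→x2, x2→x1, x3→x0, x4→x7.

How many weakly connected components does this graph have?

From x0: component {x0, x3}.
From x1: component {x1, x2, x4, x7}.
From x5: component {x5, x6}.
That's 3 components.

3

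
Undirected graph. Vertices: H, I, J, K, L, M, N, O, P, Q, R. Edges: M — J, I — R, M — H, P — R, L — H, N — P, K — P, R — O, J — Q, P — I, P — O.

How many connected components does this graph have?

From H: component {H, J, L, M, Q}.
From I: component {I, K, N, O, P, R}.
That's 2 components.

2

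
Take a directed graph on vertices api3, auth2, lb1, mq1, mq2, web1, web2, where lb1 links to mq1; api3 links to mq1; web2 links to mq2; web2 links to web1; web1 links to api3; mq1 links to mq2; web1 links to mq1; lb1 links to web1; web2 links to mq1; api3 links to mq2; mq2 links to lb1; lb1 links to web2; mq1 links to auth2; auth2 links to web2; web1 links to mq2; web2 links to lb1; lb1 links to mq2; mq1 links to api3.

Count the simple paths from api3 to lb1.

5

api3→mq1→auth2→web2→lb1
api3→mq1→auth2→web2→mq2→lb1
api3→mq1→auth2→web2→web1→mq2→lb1
api3→mq1→mq2→lb1
api3→mq2→lb1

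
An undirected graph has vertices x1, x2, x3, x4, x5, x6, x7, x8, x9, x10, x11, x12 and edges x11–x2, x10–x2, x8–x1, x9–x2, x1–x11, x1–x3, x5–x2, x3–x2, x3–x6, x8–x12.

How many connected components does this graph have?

From x1: component {x1, x2, x3, x5, x6, x8, x9, x10, x11, x12}.
From x4: component {x4}.
From x7: component {x7}.
That's 3 components.

3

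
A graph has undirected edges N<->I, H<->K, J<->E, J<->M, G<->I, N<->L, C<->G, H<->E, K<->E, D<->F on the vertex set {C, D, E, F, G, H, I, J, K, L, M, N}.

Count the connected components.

From C: component {C, G, I, L, N}.
From D: component {D, F}.
From E: component {E, H, J, K, M}.
That's 3 components.

3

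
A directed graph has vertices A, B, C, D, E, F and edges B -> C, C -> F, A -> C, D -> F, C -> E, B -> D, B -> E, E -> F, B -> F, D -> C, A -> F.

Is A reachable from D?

No

Explore from D.
Distance 1: reach C, F.
Distance 2: reach E.
The search from D is exhausted; no directed path reaches A.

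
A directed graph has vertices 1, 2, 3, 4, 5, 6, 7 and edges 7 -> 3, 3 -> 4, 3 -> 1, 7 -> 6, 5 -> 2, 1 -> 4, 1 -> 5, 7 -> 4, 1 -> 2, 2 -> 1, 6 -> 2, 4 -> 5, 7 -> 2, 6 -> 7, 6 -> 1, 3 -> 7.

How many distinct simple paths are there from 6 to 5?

6→1→4→5
6→1→5
6→2→1→4→5
6→2→1→5
6→7→2→1→4→5
6→7→2→1→5
6→7→3→1→4→5
6→7→3→1→5
6→7→3→4→5
6→7→4→5

10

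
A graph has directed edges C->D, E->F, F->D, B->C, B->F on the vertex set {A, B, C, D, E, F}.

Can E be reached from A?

No

A has no outgoing edges, so nothing is reachable from it.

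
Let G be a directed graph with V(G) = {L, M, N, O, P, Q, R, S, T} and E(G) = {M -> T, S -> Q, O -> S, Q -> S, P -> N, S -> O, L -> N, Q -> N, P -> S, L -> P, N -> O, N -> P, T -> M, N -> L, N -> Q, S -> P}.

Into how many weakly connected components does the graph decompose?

3

From L: component {L, N, O, P, Q, S}.
From M: component {M, T}.
From R: component {R}.
That's 3 components.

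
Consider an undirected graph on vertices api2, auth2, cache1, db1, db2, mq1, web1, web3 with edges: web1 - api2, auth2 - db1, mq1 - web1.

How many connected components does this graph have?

5

From api2: component {api2, mq1, web1}.
From auth2: component {auth2, db1}.
From cache1: component {cache1}.
From db2: component {db2}.
From web3: component {web3}.
That's 5 components.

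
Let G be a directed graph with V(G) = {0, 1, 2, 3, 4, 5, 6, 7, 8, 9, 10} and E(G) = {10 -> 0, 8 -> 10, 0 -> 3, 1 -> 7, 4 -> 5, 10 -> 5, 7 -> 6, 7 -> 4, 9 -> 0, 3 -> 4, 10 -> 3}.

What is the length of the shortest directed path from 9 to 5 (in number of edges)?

4

Distance 0: 9.
Distance 1: 0.
Distance 2: 3.
Distance 3: 4.
Distance 4: 5 — contains 5.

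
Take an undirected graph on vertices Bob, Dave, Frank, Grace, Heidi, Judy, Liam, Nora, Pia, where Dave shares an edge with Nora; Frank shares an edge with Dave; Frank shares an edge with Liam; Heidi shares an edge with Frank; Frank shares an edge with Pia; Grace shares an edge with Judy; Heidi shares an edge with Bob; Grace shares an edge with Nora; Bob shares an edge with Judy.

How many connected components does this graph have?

1

From Bob: component {Bob, Dave, Frank, Grace, Heidi, Judy, Liam, Nora, Pia}.
That's 1 component.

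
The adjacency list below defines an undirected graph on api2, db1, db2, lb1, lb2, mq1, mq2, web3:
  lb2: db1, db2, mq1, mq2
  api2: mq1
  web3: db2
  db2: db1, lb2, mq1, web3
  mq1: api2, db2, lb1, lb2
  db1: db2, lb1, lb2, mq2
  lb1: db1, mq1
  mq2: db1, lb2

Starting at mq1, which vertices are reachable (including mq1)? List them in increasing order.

api2, db1, db2, lb1, lb2, mq1, mq2, web3

Start at mq1.
Its neighbours: api2, db2, lb1, lb2.
Then their neighbours: db1, mq2, web3.
Every vertex is now reached.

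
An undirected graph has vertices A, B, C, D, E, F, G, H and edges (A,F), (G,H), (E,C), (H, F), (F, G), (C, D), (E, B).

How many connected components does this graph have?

From A: component {A, F, G, H}.
From B: component {B, C, D, E}.
That's 2 components.

2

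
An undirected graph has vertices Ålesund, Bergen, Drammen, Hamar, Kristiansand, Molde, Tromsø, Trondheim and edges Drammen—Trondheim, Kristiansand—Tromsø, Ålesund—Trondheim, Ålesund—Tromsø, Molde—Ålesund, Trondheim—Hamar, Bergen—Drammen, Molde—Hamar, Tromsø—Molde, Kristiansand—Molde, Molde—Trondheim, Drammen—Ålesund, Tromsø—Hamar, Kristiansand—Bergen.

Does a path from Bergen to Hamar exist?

Explore from Bergen.
Distance 1: reach Drammen, Kristiansand.
Distance 2: reach Ålesund, Molde, Tromsø, Trondheim.
Distance 3: reach Hamar.
Found Hamar.

Yes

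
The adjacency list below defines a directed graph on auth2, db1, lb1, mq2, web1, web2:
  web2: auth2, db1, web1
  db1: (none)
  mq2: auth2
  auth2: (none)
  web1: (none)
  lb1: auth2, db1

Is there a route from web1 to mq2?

web1 has no outgoing edges, so nothing is reachable from it.

No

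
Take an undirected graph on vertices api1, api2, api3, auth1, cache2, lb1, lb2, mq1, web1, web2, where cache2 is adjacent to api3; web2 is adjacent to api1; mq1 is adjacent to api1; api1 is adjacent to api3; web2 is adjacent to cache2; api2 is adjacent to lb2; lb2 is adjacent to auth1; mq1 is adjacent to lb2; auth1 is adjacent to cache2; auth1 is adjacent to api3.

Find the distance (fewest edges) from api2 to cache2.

3

Distance 0: api2.
Distance 1: lb2.
Distance 2: auth1, mq1.
Distance 3: api1, api3, cache2 — contains cache2.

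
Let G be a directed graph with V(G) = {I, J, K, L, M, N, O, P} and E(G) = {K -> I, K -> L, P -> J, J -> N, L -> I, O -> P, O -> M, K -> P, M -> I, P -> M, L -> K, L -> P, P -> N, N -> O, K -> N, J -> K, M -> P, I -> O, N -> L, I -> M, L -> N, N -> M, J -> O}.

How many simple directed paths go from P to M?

24

P→J→K→I→M
P→J→K→I→O→M
P→J→K→L→I→M
P→J→K→L→I→O→M
P→J→K→L→N→M
P→J→K→L→N→O→M
P→J→K→N→L→I→M
P→J→K→N→L→I→O→M
... and 16 more.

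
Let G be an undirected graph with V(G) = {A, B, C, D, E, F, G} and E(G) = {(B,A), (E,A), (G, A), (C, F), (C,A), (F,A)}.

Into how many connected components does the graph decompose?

2

From A: component {A, B, C, E, F, G}.
From D: component {D}.
That's 2 components.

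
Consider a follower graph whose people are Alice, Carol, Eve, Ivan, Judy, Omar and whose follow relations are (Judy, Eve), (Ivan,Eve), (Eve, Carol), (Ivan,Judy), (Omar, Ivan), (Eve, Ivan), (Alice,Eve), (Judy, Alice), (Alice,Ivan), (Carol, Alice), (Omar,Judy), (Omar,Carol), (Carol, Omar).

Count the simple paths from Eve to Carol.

Eve→Carol

1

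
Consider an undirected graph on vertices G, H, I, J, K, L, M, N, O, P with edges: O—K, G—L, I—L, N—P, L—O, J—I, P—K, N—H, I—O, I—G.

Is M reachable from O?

Explore from O.
Distance 1: reach I, K, L.
Distance 2: reach G, J, P.
Distance 3: reach N.
Distance 4: reach H.
The search is exhausted without reaching M; it lies in a different component.

No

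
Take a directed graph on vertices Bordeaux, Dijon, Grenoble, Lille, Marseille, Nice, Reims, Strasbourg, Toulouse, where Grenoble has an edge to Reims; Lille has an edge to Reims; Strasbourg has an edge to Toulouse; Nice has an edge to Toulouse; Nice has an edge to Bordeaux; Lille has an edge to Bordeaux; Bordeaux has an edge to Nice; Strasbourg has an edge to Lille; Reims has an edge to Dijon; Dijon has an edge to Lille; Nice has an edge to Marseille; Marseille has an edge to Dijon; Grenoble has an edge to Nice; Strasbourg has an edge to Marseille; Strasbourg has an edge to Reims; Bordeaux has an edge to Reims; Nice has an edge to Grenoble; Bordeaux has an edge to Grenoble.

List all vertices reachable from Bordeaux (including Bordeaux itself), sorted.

Start at Bordeaux.
Its neighbours: Grenoble, Nice, Reims.
Then their neighbours: Dijon, Marseille, Toulouse.
Then next layer: Lille.
Nothing further is reachable.

Bordeaux, Dijon, Grenoble, Lille, Marseille, Nice, Reims, Toulouse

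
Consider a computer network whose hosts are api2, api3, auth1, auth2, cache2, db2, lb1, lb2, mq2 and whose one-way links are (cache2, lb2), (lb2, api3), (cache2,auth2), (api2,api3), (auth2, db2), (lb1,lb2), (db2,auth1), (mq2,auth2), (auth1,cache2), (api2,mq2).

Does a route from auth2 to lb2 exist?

Yes

Explore from auth2.
Distance 1: reach db2.
Distance 2: reach auth1.
Distance 3: reach cache2.
Distance 4: reach lb2.
Found lb2.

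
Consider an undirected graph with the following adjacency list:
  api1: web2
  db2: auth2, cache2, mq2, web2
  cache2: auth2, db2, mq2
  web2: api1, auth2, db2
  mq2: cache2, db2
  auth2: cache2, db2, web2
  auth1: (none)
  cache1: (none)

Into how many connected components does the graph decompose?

From api1: component {api1, auth2, cache2, db2, mq2, web2}.
From auth1: component {auth1}.
From cache1: component {cache1}.
That's 3 components.

3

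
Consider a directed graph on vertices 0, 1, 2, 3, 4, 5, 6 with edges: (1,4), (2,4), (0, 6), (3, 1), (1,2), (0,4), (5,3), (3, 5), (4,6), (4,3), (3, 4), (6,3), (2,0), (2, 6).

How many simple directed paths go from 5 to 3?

1

5→3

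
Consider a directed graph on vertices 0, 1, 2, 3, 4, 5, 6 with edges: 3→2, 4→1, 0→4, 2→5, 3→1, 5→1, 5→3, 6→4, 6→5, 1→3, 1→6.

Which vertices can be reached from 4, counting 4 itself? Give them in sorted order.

Start at 4.
Its neighbours: 1.
Then their neighbours: 3, 6.
Then next layer: 2, 5.
Nothing further is reachable.

1, 2, 3, 4, 5, 6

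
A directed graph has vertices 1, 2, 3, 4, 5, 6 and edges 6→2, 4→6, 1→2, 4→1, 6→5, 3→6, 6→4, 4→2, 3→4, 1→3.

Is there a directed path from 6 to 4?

Yes

Explore from 6.
Distance 1: reach 2, 4, 5.
Found 4.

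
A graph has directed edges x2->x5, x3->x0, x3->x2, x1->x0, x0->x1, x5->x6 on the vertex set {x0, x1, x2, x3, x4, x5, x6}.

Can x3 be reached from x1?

No

Explore from x1.
Distance 1: reach x0.
The search from x1 is exhausted; no directed path reaches x3.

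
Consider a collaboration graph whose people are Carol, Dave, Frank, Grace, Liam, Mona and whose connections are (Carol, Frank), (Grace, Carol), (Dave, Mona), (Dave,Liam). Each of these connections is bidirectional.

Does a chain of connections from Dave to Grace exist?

No

Explore from Dave.
Distance 1: reach Liam, Mona.
The search is exhausted without reaching Grace; it lies in a different component.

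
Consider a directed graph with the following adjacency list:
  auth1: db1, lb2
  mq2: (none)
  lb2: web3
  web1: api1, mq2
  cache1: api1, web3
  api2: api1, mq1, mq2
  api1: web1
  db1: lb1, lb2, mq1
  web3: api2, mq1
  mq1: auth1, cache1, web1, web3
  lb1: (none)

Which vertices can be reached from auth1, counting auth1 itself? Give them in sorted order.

api1, api2, auth1, cache1, db1, lb1, lb2, mq1, mq2, web1, web3

Start at auth1.
Its neighbours: db1, lb2.
Then their neighbours: lb1, mq1, web3.
Then next layer: api2, cache1, web1.
Then next layer: api1, mq2.
Every vertex is now reached.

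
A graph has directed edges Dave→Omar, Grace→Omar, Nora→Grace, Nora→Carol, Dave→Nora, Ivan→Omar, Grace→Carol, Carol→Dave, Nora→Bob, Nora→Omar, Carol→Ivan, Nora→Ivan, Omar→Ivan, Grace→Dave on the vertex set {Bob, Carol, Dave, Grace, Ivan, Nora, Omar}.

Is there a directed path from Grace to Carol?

Explore from Grace.
Distance 1: reach Carol, Dave, Omar.
Found Carol.

Yes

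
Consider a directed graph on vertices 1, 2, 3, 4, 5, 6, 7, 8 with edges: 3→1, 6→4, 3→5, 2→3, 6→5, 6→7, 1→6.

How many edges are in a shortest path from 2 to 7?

Distance 0: 2.
Distance 1: 3.
Distance 2: 1, 5.
Distance 3: 6.
Distance 4: 4, 7 — contains 7.

4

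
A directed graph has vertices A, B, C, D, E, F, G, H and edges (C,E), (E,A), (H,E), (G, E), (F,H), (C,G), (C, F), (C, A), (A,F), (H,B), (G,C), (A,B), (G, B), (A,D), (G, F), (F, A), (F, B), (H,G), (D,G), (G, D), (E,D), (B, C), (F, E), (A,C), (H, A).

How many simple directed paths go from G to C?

16

G→B→C
G→C
G→E→A→B→C
G→E→A→C
G→E→A→F→B→C
G→E→A→F→H→B→C
G→F→A→B→C
G→F→A→C
... and 8 more.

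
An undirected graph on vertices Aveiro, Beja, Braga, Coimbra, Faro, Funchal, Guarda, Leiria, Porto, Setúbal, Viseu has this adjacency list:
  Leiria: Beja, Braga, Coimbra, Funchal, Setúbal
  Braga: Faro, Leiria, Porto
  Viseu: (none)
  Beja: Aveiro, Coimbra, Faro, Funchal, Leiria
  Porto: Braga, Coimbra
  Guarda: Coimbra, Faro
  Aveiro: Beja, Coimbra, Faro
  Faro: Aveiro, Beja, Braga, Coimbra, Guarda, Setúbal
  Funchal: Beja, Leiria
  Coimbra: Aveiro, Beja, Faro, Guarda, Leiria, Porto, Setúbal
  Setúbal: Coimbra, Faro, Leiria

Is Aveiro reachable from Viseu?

No

Viseu has no edges, so nothing is reachable from it.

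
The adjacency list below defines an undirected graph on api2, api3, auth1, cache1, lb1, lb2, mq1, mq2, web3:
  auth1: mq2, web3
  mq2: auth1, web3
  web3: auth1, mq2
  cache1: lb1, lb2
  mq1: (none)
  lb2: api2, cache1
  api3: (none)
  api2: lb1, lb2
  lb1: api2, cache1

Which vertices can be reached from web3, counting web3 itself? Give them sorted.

auth1, mq2, web3

Start at web3.
Its neighbours: auth1, mq2.
Nothing further is reachable.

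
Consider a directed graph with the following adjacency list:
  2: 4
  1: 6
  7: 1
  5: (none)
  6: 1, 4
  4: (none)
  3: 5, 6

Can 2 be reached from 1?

No

Explore from 1.
Distance 1: reach 6.
Distance 2: reach 4.
The search from 1 is exhausted; no directed path reaches 2.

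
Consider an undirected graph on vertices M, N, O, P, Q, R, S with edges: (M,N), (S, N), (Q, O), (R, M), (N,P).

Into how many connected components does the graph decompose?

From M: component {M, N, P, R, S}.
From O: component {O, Q}.
That's 2 components.

2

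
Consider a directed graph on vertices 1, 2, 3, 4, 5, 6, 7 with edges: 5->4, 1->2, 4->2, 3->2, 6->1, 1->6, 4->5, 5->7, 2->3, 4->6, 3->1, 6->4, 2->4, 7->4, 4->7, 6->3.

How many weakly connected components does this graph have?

From 1: component {1, 2, 3, 4, 5, 6, 7}.
That's 1 component.

1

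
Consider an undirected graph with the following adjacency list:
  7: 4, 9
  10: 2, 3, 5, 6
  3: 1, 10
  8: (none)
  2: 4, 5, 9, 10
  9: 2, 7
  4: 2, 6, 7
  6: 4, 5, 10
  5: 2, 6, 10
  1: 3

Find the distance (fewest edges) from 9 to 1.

Distance 0: 9.
Distance 1: 2, 7.
Distance 2: 4, 5, 10.
Distance 3: 3, 6.
Distance 4: 1 — contains 1.

4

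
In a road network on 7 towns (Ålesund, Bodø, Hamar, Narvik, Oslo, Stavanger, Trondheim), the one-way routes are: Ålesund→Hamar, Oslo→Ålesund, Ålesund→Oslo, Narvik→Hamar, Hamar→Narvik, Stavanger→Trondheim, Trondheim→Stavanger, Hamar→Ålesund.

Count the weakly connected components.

3

From Ålesund: component {Ålesund, Hamar, Narvik, Oslo}.
From Bodø: component {Bodø}.
From Stavanger: component {Stavanger, Trondheim}.
That's 3 components.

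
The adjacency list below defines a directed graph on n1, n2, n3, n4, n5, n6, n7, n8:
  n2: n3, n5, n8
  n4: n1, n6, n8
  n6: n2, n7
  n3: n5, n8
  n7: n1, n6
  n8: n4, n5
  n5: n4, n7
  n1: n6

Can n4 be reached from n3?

Yes

Explore from n3.
Distance 1: reach n5, n8.
Distance 2: reach n4, n7.
Found n4.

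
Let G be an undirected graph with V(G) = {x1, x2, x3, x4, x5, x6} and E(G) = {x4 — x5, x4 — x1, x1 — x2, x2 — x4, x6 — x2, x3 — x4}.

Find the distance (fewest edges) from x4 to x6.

2

Distance 0: x4.
Distance 1: x1, x2, x3, x5.
Distance 2: x6 — contains x6.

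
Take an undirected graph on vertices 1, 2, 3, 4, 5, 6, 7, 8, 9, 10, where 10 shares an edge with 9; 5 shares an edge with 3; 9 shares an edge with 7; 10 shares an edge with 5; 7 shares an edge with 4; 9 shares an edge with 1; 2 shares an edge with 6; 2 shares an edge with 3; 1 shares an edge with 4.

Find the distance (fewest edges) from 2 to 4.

Distance 0: 2.
Distance 1: 3, 6.
Distance 2: 5.
Distance 3: 10.
Distance 4: 9.
Distance 5: 1, 7.
Distance 6: 4 — contains 4.

6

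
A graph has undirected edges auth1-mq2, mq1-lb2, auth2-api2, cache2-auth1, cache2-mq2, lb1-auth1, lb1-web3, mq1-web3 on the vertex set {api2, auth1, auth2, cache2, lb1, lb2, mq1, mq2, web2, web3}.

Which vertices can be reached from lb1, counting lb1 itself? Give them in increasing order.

Start at lb1.
Its neighbours: auth1, web3.
Then their neighbours: cache2, mq1, mq2.
Then next layer: lb2.
Nothing further is reachable.

auth1, cache2, lb1, lb2, mq1, mq2, web3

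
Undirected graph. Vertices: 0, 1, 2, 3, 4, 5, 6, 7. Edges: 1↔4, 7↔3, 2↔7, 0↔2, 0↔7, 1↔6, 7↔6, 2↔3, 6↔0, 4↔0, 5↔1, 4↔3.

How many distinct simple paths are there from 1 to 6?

12

1–4–0–2–3–7–6
1–4–0–2–7–6
1–4–0–6
1–4–0–7–6
1–4–3–2–0–6
1–4–3–2–0–7–6
1–4–3–2–7–0–6
1–4–3–2–7–6
1–4–3–7–0–6
1–4–3–7–2–0–6
1–4–3–7–6
1–6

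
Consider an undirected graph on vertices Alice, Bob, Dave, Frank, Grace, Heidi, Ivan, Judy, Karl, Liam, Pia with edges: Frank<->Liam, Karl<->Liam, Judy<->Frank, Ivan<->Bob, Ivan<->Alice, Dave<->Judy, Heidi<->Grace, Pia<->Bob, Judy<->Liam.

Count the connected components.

From Alice: component {Alice, Bob, Ivan, Pia}.
From Dave: component {Dave, Frank, Judy, Karl, Liam}.
From Grace: component {Grace, Heidi}.
That's 3 components.

3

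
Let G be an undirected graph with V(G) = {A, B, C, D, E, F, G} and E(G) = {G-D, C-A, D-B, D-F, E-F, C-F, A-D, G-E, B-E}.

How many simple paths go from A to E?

6

A–C–F–D–B–E
A–C–F–D–G–E
A–C–F–E
A–D–B–E
A–D–F–E
A–D–G–E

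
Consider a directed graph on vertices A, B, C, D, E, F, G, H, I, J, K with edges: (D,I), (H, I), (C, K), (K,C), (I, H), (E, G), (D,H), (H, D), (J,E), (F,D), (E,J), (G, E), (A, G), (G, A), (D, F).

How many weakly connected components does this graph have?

4

From A: component {A, E, G, J}.
From B: component {B}.
From C: component {C, K}.
From D: component {D, F, H, I}.
That's 4 components.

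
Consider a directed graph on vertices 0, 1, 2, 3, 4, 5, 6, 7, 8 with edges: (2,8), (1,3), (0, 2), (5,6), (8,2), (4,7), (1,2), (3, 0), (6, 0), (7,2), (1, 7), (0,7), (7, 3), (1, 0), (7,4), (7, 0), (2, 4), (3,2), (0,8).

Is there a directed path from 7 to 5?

Explore from 7.
Distance 1: reach 0, 2, 3, 4.
Distance 2: reach 8.
The search from 7 is exhausted; no directed path reaches 5.

No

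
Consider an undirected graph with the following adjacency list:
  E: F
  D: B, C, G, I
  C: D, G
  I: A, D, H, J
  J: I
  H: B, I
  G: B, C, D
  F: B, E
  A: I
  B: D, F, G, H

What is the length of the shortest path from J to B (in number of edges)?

Distance 0: J.
Distance 1: I.
Distance 2: A, D, H.
Distance 3: B, C, G — contains B.

3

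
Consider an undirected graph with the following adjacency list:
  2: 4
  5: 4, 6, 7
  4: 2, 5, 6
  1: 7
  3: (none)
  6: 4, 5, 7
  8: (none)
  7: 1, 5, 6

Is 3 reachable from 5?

Explore from 5.
Distance 1: reach 4, 6, 7.
Distance 2: reach 1, 2.
The search is exhausted without reaching 3; it lies in a different component.

No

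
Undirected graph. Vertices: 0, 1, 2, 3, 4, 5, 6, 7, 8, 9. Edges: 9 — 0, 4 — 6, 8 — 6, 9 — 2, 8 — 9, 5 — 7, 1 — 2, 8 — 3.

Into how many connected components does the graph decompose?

2

From 0: component {0, 1, 2, 3, 4, 6, 8, 9}.
From 5: component {5, 7}.
That's 2 components.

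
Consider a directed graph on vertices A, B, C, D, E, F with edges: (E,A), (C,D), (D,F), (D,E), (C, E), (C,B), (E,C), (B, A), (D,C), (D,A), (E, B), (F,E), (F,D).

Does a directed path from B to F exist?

No

Explore from B.
Distance 1: reach A.
The search from B is exhausted; no directed path reaches F.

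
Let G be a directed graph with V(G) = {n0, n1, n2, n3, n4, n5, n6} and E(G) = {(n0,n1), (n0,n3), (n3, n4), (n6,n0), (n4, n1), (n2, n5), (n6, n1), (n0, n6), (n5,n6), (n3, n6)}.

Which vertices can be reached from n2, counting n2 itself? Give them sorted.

Start at n2.
Its neighbours: n5.
Then their neighbours: n6.
Then next layer: n0, n1.
Then next layer: n3.
Then next layer: n4.
Every vertex is now reached.

n0, n1, n2, n3, n4, n5, n6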